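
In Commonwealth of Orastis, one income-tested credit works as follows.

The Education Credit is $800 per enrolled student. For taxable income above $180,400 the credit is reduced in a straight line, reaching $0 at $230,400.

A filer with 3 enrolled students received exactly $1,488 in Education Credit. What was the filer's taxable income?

Full credit = 3 × $800 = $2,400.
$1,488 is 1,488/2,400 of the full $2,400, so 912/2,400 of the $50,000 range has been used: income = $180,400 + $50,000 × 912/2,400 = $199,400.

$199,400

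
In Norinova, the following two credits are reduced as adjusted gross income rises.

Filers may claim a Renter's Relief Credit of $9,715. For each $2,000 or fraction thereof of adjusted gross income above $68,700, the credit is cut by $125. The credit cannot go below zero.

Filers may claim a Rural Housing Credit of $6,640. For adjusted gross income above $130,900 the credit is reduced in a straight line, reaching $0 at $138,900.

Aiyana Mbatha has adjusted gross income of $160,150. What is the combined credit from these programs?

$3,965

Renter's Relief Credit: income exceeds $68,700 by $91,450, which is 46 full-or-partial $2,000 increments; reduction = 46 × $125 = $5,750, leaving $3,965.
Rural Housing Credit: $160,150 is at or above $138,900, so the credit is $0.
Total: $3,965 + $0 = $3,965.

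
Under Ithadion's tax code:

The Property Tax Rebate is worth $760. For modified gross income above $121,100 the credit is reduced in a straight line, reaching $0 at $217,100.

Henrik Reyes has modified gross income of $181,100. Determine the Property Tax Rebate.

$285

Property Tax Rebate: $181,100 is $60,000 into a $96,000 phase-out range, leaving 36,000/96,000 of the credit: $760 × 36,000/96,000 = $285.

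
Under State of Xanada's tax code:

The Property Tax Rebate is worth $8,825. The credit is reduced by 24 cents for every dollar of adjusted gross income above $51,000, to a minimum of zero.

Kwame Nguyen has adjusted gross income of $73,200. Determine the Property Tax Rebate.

Property Tax Rebate: 24% of the $22,200 excess over $51,000 is $5,328; credit = $8,825 − $5,328 = $3,497.

$3,497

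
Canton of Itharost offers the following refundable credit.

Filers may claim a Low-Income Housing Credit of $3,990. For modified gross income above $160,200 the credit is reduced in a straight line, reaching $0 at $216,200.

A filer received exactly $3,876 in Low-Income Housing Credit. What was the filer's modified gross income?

$3,876 is 3,876/3,990 of the full $3,990, so 114/3,990 of the $56,000 range has been used: income = $160,200 + $56,000 × 114/3,990 = $161,800.

$161,800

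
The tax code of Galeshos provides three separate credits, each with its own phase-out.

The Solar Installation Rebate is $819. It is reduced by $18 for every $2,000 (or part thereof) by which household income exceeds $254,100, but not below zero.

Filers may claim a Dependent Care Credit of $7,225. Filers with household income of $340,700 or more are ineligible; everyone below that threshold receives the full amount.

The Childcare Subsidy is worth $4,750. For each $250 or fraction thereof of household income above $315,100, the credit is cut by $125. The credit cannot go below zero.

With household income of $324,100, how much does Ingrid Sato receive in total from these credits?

Solar Installation Rebate: income exceeds $254,100 by $70,000, which is 35 full-or-partial $2,000 increments; reduction = 35 × $18 = $630, leaving $189.
Dependent Care Credit: $324,100 is below the $340,700 cutoff, so the full $7,225 applies.
Childcare Subsidy: income exceeds $315,100 by $9,000, which is 36 full-or-partial $250 increments; reduction = 36 × $125 = $4,500, leaving $250.
Total: $189 + $7,225 + $250 = $7,664.

$7,664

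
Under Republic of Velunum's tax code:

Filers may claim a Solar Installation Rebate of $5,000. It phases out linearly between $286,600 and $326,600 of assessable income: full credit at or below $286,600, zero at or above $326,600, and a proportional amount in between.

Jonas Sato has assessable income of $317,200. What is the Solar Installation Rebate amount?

$1,175

Solar Installation Rebate: $317,200 is $30,600 into a $40,000 phase-out range, leaving 9,400/40,000 of the credit: $5,000 × 9,400/40,000 = $1,175.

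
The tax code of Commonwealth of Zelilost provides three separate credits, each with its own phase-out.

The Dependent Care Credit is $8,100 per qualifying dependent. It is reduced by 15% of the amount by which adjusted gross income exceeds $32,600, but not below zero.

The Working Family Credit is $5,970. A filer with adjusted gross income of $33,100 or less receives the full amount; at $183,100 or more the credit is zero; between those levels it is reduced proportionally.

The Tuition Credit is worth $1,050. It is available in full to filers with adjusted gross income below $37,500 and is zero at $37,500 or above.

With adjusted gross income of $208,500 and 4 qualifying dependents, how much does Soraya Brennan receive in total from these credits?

$6,015

Dependent Care Credit: base = 4 × $8,100 = $32,400. 15% of the $175,900 excess over $32,600 is $26,385; credit = $32,400 − $26,385 = $6,015.
Working Family Credit: $208,500 is at or above $183,100, so the credit is $0.
Tuition Credit: $208,500 meets or exceeds the $37,500 cutoff, so the credit is $0.
Total: $6,015 + $0 + $0 = $6,015.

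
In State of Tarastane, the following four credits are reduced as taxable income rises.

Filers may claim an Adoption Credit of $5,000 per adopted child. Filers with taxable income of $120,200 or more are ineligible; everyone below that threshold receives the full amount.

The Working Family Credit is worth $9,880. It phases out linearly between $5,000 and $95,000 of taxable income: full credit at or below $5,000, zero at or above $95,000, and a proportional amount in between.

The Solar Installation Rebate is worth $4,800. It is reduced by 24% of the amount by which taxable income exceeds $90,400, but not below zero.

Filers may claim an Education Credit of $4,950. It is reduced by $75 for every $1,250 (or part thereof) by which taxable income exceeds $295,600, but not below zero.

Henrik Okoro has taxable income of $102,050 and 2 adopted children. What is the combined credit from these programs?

$16,954

Adoption Credit: base = 2 × $5,000 = $10,000. $102,050 is below the $120,200 cutoff, so the full $10,000 applies.
Working Family Credit: $102,050 is at or above $95,000, so the credit is $0.
Solar Installation Rebate: 24% of the $11,650 excess over $90,400 is $2,796; credit = $4,800 − $2,796 = $2,004.
Education Credit: $102,050 is at or below the $295,600 threshold, so the full $4,950 applies.
Total: $10,000 + $0 + $2,004 + $4,950 = $16,954.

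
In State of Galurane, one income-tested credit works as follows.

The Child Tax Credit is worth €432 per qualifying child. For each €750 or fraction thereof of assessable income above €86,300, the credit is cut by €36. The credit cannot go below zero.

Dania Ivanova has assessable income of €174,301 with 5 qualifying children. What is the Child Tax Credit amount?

€0

Child Tax Credit: base = 5 × €432 = €2,160. income exceeds €86,300 by €88,001 → 118 increments × €36 = €4,248 ≥ base, so the credit is €0.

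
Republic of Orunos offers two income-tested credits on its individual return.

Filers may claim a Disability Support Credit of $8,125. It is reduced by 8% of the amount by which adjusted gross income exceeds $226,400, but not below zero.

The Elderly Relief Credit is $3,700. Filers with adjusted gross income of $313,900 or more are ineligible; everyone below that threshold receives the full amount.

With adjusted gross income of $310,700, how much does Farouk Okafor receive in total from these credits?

$5,081

Disability Support Credit: 8% of the $84,300 excess over $226,400 is $6,744; credit = $8,125 − $6,744 = $1,381.
Elderly Relief Credit: $310,700 is below the $313,900 cutoff, so the full $3,700 applies.
Total: $1,381 + $3,700 = $5,081.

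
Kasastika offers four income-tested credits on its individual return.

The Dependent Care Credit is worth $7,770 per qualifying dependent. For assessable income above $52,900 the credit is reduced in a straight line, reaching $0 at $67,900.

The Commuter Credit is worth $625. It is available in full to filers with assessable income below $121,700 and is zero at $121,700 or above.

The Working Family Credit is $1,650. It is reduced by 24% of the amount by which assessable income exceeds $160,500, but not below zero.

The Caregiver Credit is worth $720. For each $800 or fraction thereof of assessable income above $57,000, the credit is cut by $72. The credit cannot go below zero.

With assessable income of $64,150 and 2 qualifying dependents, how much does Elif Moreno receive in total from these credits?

Dependent Care Credit: base = 2 × $7,770 = $15,540. $64,150 is $11,250 into a $15,000 phase-out range, leaving 3,750/15,000 of the credit: $15,540 × 3,750/15,000 = $3,885.
Commuter Credit: $64,150 is below the $121,700 cutoff, so the full $625 applies.
Working Family Credit: $64,150 is at or below the $160,500 threshold, so the full $1,650 applies.
Caregiver Credit: income exceeds $57,000 by $7,150, which is 9 full-or-partial $800 increments; reduction = 9 × $72 = $648, leaving $72.
Total: $3,885 + $625 + $1,650 + $72 = $6,232.

$6,232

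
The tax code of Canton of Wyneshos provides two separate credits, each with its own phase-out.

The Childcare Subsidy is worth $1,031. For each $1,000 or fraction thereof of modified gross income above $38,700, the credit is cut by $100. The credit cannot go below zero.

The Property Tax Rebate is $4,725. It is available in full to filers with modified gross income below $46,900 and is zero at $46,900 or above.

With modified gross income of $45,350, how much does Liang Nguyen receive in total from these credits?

Childcare Subsidy: income exceeds $38,700 by $6,650, which is 7 full-or-partial $1,000 increments; reduction = 7 × $100 = $700, leaving $331.
Property Tax Rebate: $45,350 is below the $46,900 cutoff, so the full $4,725 applies.
Total: $331 + $4,725 = $5,056.

$5,056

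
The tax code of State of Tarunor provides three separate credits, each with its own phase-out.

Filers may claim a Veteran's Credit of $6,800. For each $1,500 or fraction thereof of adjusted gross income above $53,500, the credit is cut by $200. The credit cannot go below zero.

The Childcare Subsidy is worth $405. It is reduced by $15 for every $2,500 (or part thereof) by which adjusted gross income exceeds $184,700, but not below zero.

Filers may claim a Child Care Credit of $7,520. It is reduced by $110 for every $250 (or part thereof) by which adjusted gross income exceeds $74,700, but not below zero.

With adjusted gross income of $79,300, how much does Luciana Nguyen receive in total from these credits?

Veteran's Credit: income exceeds $53,500 by $25,800, which is 18 full-or-partial $1,500 increments; reduction = 18 × $200 = $3,600, leaving $3,200.
Childcare Subsidy: $79,300 is at or below the $184,700 threshold, so the full $405 applies.
Child Care Credit: income exceeds $74,700 by $4,600, which is 19 full-or-partial $250 increments; reduction = 19 × $110 = $2,090, leaving $5,430.
Total: $3,200 + $405 + $5,430 = $9,035.

$9,035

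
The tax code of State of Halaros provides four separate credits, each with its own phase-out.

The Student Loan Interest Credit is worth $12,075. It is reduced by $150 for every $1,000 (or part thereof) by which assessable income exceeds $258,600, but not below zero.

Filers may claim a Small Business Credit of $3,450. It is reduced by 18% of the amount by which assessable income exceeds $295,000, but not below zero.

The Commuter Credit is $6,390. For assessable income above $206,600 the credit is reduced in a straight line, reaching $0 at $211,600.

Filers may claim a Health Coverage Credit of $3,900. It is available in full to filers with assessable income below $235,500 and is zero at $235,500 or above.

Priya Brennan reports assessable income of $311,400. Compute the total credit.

Student Loan Interest Credit: income exceeds $258,600 by $52,800, which is 53 full-or-partial $1,000 increments; reduction = 53 × $150 = $7,950, leaving $4,125.
Small Business Credit: 18% of the $16,400 excess over $295,000 is $2,952; credit = $3,450 − $2,952 = $498.
Commuter Credit: $311,400 is at or above $211,600, so the credit is $0.
Health Coverage Credit: $311,400 meets or exceeds the $235,500 cutoff, so the credit is $0.
Total: $4,125 + $498 + $0 + $0 = $4,623.

$4,623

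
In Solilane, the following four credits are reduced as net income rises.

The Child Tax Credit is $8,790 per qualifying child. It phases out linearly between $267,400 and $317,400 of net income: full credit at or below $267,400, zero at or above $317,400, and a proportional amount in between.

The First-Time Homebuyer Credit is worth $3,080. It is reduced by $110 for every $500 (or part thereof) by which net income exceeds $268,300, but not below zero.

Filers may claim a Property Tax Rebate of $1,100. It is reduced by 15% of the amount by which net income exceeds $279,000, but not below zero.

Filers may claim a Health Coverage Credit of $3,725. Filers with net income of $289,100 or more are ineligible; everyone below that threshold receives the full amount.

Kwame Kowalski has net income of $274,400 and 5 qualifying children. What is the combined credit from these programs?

$44,272

Child Tax Credit: base = 5 × $8,790 = $43,950. $274,400 is $7,000 into a $50,000 phase-out range, leaving 43,000/50,000 of the credit: $43,950 × 43,000/50,000 = $37,797.
First-Time Homebuyer Credit: income exceeds $268,300 by $6,100, which is 13 full-or-partial $500 increments; reduction = 13 × $110 = $1,430, leaving $1,650.
Property Tax Rebate: $274,400 is at or below the $279,000 threshold, so the full $1,100 applies.
Health Coverage Credit: $274,400 is below the $289,100 cutoff, so the full $3,725 applies.
Total: $37,797 + $1,650 + $1,100 + $3,725 = $44,272.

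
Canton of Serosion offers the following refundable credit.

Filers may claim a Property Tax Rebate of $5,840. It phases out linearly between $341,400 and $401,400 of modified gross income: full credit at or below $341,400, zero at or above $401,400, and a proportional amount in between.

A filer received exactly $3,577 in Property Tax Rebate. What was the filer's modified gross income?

$364,650

$3,577 is 3,577/5,840 of the full $5,840, so 2,263/5,840 of the $60,000 range has been used: income = $341,400 + $60,000 × 2,263/5,840 = $364,650.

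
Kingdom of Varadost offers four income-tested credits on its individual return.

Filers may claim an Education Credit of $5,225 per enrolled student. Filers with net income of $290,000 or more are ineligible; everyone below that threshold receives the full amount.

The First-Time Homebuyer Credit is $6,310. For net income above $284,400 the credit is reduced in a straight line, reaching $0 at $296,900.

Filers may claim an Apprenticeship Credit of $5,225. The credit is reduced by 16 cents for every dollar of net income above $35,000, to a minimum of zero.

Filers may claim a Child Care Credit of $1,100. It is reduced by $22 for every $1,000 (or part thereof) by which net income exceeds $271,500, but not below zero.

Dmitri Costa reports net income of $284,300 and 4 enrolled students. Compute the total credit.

Education Credit: base = 4 × $5,225 = $20,900. $284,300 is below the $290,000 cutoff, so the full $20,900 applies.
First-Time Homebuyer Credit: $284,300 is at or below the $284,400 threshold, so the full $6,310 applies.
Apprenticeship Credit: 16% of the $249,300 excess over $35,000 is $39,888 ≥ base, so the credit is $0.
Child Care Credit: income exceeds $271,500 by $12,800, which is 13 full-or-partial $1,000 increments; reduction = 13 × $22 = $286, leaving $814.
Total: $20,900 + $6,310 + $0 + $814 = $28,024.

$28,024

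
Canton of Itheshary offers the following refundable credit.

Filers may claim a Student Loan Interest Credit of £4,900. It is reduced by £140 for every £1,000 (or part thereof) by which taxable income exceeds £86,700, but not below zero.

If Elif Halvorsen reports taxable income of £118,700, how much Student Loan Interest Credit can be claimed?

Student Loan Interest Credit: income exceeds £86,700 by £32,000, which is 32 full-or-partial £1,000 increments; reduction = 32 × £140 = £4,480, leaving £420.

£420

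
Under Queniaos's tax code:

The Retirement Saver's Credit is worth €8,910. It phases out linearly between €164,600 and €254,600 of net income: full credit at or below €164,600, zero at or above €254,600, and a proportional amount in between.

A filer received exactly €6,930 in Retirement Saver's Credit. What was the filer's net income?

€184,600

€6,930 is 6,930/8,910 of the full €8,910, so 1,980/8,910 of the €90,000 range has been used: income = €164,600 + €90,000 × 1,980/8,910 = €184,600.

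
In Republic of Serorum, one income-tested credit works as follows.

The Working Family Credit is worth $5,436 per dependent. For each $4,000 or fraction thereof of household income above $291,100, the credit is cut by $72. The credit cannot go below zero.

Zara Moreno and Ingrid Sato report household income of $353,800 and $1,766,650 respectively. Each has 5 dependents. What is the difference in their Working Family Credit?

Zara ($353,800): Working Family Credit: base = 5 × $5,436 = $27,180. income exceeds $291,100 by $62,700, which is 16 full-or-partial $4,000 increments; reduction = 16 × $72 = $1,152, leaving $26,028.
Ingrid ($1,766,650): Working Family Credit: base = 5 × $5,436 = $27,180. income exceeds $291,100 by $1,475,550, which is 369 full-or-partial $4,000 increments; reduction = 369 × $72 = $26,568, leaving $612.
Difference: |$26,028 − $612| = $25,416.

$25,416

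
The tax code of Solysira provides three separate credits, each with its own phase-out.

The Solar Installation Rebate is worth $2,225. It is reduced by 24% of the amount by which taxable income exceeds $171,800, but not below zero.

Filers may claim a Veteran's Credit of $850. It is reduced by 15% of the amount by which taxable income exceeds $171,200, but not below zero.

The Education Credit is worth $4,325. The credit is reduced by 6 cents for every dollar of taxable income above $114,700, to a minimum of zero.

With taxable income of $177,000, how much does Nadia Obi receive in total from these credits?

$1,564

Solar Installation Rebate: 24% of the $5,200 excess over $171,800 is $1,248; credit = $2,225 − $1,248 = $977.
Veteran's Credit: 15% of the $5,800 excess over $171,200 is $870 ≥ base, so the credit is $0.
Education Credit: 6% of the $62,300 excess over $114,700 is $3,738; credit = $4,325 − $3,738 = $587.
Total: $977 + $0 + $587 = $1,564.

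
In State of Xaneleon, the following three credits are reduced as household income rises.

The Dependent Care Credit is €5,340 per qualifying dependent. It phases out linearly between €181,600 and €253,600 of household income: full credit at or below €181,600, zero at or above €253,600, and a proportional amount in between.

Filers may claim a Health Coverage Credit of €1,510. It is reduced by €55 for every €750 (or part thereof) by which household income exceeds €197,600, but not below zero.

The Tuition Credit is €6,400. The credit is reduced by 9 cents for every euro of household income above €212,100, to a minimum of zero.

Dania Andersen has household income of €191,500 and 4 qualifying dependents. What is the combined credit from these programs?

€26,333

Dependent Care Credit: base = 4 × €5,340 = €21,360. €191,500 is €9,900 into a €72,000 phase-out range, leaving 62,100/72,000 of the credit: €21,360 × 62,100/72,000 = €18,423.
Health Coverage Credit: €191,500 is at or below the €197,600 threshold, so the full €1,510 applies.
Tuition Credit: €191,500 is at or below the €212,100 threshold, so the full €6,400 applies.
Total: €18,423 + €1,510 + €6,400 = €26,333.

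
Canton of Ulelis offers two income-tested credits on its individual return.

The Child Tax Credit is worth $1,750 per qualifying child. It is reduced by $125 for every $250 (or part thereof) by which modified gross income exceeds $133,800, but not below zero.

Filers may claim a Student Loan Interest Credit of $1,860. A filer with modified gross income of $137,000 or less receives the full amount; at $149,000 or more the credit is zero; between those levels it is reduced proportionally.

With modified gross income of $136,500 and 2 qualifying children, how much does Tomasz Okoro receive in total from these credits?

Child Tax Credit: base = 2 × $1,750 = $3,500. income exceeds $133,800 by $2,700, which is 11 full-or-partial $250 increments; reduction = 11 × $125 = $1,375, leaving $2,125.
Student Loan Interest Credit: $136,500 is at or below the $137,000 threshold, so the full $1,860 applies.
Total: $2,125 + $1,860 = $3,985.

$3,985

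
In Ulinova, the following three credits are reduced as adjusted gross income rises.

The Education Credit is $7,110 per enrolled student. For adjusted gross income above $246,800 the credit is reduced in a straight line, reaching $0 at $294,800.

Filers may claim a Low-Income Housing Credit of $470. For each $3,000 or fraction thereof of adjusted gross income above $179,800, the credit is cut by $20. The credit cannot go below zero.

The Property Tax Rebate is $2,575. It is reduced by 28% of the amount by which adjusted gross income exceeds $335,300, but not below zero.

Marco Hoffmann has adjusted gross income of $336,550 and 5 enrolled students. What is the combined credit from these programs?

Education Credit: base = 5 × $7,110 = $35,550. $336,550 is at or above $294,800, so the credit is $0.
Low-Income Housing Credit: income exceeds $179,800 by $156,750 → 53 increments × $20 = $1,060 ≥ base, so the credit is $0.
Property Tax Rebate: 28% of the $1,250 excess over $335,300 is $350; credit = $2,575 − $350 = $2,225.
Total: $0 + $0 + $2,225 = $2,225.

$2,225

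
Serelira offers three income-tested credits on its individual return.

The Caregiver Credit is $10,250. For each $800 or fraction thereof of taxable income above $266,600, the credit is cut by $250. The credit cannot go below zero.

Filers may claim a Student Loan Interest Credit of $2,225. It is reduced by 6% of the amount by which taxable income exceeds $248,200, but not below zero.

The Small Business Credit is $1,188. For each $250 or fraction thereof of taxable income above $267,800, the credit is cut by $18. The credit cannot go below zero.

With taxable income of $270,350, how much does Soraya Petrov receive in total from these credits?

Caregiver Credit: income exceeds $266,600 by $3,750, which is 5 full-or-partial $800 increments; reduction = 5 × $250 = $1,250, leaving $9,000.
Student Loan Interest Credit: 6% of the $22,150 excess over $248,200 is $1,329; credit = $2,225 − $1,329 = $896.
Small Business Credit: income exceeds $267,800 by $2,550, which is 11 full-or-partial $250 increments; reduction = 11 × $18 = $198, leaving $990.
Total: $9,000 + $896 + $990 = $10,886.

$10,886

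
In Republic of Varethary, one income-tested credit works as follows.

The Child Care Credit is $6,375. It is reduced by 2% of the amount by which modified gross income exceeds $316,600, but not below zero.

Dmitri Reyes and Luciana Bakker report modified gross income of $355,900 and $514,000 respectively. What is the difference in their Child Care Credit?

Dmitri ($355,900): Child Care Credit: 2% of the $39,300 excess over $316,600 is $786; credit = $6,375 − $786 = $5,589.
Luciana ($514,000): Child Care Credit: 2% of the $197,400 excess over $316,600 is $3,948; credit = $6,375 − $3,948 = $2,427.
Difference: |$5,589 − $2,427| = $3,162.

$3,162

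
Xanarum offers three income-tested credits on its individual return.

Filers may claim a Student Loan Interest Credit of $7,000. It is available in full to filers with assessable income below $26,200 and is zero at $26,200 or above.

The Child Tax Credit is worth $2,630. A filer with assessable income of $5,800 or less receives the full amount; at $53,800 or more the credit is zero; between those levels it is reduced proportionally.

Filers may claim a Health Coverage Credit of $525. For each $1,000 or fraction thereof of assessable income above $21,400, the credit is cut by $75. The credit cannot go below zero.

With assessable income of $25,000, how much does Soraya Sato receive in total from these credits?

$8,803

Student Loan Interest Credit: $25,000 is below the $26,200 cutoff, so the full $7,000 applies.
Child Tax Credit: $25,000 is $19,200 into a $48,000 phase-out range, leaving 28,800/48,000 of the credit: $2,630 × 28,800/48,000 = $1,578.
Health Coverage Credit: income exceeds $21,400 by $3,600, which is 4 full-or-partial $1,000 increments; reduction = 4 × $75 = $300, leaving $225.
Total: $7,000 + $1,578 + $225 = $8,803.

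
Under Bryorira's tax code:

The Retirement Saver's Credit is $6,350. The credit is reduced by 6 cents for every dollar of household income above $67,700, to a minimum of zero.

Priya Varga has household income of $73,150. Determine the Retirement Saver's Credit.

Retirement Saver's Credit: 6% of the $5,450 excess over $67,700 is $327; credit = $6,350 − $327 = $6,023.

$6,023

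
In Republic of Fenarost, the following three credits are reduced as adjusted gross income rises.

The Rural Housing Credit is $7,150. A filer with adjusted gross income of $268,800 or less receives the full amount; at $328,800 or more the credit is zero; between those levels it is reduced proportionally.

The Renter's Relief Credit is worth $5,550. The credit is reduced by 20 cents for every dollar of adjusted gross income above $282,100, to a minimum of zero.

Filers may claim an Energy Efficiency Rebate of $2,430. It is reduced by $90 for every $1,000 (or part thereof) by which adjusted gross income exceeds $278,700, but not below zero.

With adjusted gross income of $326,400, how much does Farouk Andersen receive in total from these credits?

$286

Rural Housing Credit: $326,400 is $57,600 into a $60,000 phase-out range, leaving 2,400/60,000 of the credit: $7,150 × 2,400/60,000 = $286.
Renter's Relief Credit: 20% of the $44,300 excess over $282,100 is $8,860 ≥ base, so the credit is $0.
Energy Efficiency Rebate: income exceeds $278,700 by $47,700 → 48 increments × $90 = $4,320 ≥ base, so the credit is $0.
Total: $286 + $0 + $0 = $286.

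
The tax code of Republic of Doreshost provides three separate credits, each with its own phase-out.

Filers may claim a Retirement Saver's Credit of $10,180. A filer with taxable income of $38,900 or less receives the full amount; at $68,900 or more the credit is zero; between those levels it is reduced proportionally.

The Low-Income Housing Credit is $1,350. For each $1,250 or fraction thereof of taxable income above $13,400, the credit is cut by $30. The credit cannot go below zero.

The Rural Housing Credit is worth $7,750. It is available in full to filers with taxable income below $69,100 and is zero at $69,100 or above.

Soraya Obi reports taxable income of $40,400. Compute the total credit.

$18,111

Retirement Saver's Credit: $40,400 is $1,500 into a $30,000 phase-out range, leaving 28,500/30,000 of the credit: $10,180 × 28,500/30,000 = $9,671.
Low-Income Housing Credit: income exceeds $13,400 by $27,000, which is 22 full-or-partial $1,250 increments; reduction = 22 × $30 = $660, leaving $690.
Rural Housing Credit: $40,400 is below the $69,100 cutoff, so the full $7,750 applies.
Total: $9,671 + $690 + $7,750 = $18,111.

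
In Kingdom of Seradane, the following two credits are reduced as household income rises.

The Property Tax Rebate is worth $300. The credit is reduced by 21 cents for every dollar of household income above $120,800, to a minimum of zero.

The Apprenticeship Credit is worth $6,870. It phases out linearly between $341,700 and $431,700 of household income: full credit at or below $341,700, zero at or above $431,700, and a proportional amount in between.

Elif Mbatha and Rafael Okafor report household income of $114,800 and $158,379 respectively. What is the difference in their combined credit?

$300

Elif ($114,800): Property Tax Rebate: $114,800 is at or below the $120,800 threshold, so the full $300 applies. Apprenticeship Credit: $114,800 is at or below the $341,700 threshold, so the full $6,870 applies. total $300 + $6,870 = $7,170
Rafael ($158,379): Property Tax Rebate: 21% of the $37,579 excess over $120,800 is $7,891.59 ≥ base, so the credit is $0. Apprenticeship Credit: $158,379 is at or below the $341,700 threshold, so the full $6,870 applies. total $0 + $6,870 = $6,870
Difference: |$7,170 − $6,870| = $300.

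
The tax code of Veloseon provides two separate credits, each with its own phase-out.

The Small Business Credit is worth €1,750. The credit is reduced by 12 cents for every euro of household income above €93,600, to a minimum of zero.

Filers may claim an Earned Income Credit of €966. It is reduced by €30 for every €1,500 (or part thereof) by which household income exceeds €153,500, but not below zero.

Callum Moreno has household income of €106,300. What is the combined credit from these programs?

Small Business Credit: 12% of the €12,700 excess over €93,600 is €1,524; credit = €1,750 − €1,524 = €226.
Earned Income Credit: €106,300 is at or below the €153,500 threshold, so the full €966 applies.
Total: €226 + €966 = €1,192.

€1,192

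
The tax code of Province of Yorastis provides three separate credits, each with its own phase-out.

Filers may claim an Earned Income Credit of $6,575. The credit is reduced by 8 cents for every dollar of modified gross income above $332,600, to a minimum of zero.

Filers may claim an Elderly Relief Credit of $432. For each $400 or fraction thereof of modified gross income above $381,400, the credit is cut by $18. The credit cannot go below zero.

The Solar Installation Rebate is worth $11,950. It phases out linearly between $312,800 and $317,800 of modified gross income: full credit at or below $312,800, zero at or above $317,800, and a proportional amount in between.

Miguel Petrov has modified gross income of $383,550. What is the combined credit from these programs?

$2,823

Earned Income Credit: 8% of the $50,950 excess over $332,600 is $4,076; credit = $6,575 − $4,076 = $2,499.
Elderly Relief Credit: income exceeds $381,400 by $2,150, which is 6 full-or-partial $400 increments; reduction = 6 × $18 = $108, leaving $324.
Solar Installation Rebate: $383,550 is at or above $317,800, so the credit is $0.
Total: $2,499 + $324 + $0 = $2,823.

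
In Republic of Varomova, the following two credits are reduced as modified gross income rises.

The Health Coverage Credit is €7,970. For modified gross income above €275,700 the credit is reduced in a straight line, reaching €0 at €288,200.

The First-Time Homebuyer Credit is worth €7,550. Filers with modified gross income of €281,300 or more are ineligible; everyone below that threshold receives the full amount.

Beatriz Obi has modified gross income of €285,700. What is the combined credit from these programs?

€1,594

Health Coverage Credit: €285,700 is €10,000 into a €12,500 phase-out range, leaving 2,500/12,500 of the credit: €7,970 × 2,500/12,500 = €1,594.
First-Time Homebuyer Credit: €285,700 meets or exceeds the €281,300 cutoff, so the credit is €0.
Total: €1,594 + €0 = €1,594.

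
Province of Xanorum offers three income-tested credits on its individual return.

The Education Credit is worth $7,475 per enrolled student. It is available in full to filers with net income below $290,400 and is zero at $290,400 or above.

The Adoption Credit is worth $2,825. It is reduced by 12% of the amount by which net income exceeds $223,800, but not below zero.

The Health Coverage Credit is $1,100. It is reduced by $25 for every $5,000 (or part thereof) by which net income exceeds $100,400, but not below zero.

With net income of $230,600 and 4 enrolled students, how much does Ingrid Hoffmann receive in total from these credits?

$32,334

Education Credit: base = 4 × $7,475 = $29,900. $230,600 is below the $290,400 cutoff, so the full $29,900 applies.
Adoption Credit: 12% of the $6,800 excess over $223,800 is $816; credit = $2,825 − $816 = $2,009.
Health Coverage Credit: income exceeds $100,400 by $130,200, which is 27 full-or-partial $5,000 increments; reduction = 27 × $25 = $675, leaving $425.
Total: $29,900 + $2,009 + $425 = $32,334.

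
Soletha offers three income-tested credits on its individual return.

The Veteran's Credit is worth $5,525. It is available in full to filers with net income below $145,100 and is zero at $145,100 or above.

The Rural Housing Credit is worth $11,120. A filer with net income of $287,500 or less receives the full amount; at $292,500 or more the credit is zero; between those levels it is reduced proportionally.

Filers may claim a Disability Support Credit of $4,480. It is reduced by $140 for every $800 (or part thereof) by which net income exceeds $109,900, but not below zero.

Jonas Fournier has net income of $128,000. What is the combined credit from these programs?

$17,905

Veteran's Credit: $128,000 is below the $145,100 cutoff, so the full $5,525 applies.
Rural Housing Credit: $128,000 is at or below the $287,500 threshold, so the full $11,120 applies.
Disability Support Credit: income exceeds $109,900 by $18,100, which is 23 full-or-partial $800 increments; reduction = 23 × $140 = $3,220, leaving $1,260.
Total: $5,525 + $11,120 + $1,260 = $17,905.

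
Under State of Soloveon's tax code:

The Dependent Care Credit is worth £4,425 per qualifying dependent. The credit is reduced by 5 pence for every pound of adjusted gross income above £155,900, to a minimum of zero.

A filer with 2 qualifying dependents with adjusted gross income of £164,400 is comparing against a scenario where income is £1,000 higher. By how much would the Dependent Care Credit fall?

£50

At £164,400 — base = 2 × £4,425 = £8,850. 5% of the £8,500 excess over £155,900 is £425; credit = £8,850 − £425 = £8,425.
At £165,400 — base = 2 × £4,425 = £8,850. 5% of the £9,500 excess over £155,900 is £475; credit = £8,850 − £475 = £8,375.
Lost: £8,425 − £8,375 = £50.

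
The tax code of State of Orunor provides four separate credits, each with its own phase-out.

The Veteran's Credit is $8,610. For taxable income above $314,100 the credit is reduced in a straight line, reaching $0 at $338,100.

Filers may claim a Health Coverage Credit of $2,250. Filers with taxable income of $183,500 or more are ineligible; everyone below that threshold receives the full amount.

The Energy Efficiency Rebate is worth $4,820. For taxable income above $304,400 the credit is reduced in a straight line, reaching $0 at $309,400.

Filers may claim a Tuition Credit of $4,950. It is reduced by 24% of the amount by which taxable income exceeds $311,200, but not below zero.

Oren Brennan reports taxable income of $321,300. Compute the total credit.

$8,553

Veteran's Credit: $321,300 is $7,200 into a $24,000 phase-out range, leaving 16,800/24,000 of the credit: $8,610 × 16,800/24,000 = $6,027.
Health Coverage Credit: $321,300 meets or exceeds the $183,500 cutoff, so the credit is $0.
Energy Efficiency Rebate: $321,300 is at or above $309,400, so the credit is $0.
Tuition Credit: 24% of the $10,100 excess over $311,200 is $2,424; credit = $4,950 − $2,424 = $2,526.
Total: $6,027 + $0 + $0 + $2,526 = $8,553.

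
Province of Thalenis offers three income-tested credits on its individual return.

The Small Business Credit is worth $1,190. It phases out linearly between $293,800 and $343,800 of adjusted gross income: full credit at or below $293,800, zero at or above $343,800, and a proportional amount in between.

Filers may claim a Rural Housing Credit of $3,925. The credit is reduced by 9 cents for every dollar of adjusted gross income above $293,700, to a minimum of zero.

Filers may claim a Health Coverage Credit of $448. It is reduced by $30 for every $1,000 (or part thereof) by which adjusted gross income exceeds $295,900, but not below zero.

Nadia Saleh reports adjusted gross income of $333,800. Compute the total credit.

$554

Small Business Credit: $333,800 is $40,000 into a $50,000 phase-out range, leaving 10,000/50,000 of the credit: $1,190 × 10,000/50,000 = $238.
Rural Housing Credit: 9% of the $40,100 excess over $293,700 is $3,609; credit = $3,925 − $3,609 = $316.
Health Coverage Credit: income exceeds $295,900 by $37,900 → 38 increments × $30 = $1,140 ≥ base, so the credit is $0.
Total: $238 + $316 + $0 = $554.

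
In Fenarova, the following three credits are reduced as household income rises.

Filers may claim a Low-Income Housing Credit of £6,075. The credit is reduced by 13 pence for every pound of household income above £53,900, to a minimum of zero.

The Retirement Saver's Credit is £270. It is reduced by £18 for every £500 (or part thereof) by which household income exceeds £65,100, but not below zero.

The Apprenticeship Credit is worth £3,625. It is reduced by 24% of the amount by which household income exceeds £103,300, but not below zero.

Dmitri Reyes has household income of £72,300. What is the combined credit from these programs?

Low-Income Housing Credit: 13% of the £18,400 excess over £53,900 is £2,392; credit = £6,075 − £2,392 = £3,683.
Retirement Saver's Credit: income exceeds £65,100 by £7,200 → 15 increments × £18 = £270 ≥ base, so the credit is £0.
Apprenticeship Credit: £72,300 is at or below the £103,300 threshold, so the full £3,625 applies.
Total: £3,683 + £0 + £3,625 = £7,308.

£7,308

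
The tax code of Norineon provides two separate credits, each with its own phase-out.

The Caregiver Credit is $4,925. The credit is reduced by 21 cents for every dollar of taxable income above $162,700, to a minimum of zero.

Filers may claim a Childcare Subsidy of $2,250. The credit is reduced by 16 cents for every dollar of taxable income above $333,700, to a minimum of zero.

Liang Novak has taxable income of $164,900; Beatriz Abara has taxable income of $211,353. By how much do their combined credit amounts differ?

Liang ($164,900): Caregiver Credit: 21% of the $2,200 excess over $162,700 is $462; credit = $4,925 − $462 = $4,463. Childcare Subsidy: $164,900 is at or below the $333,700 threshold, so the full $2,250 applies. total $4,463 + $2,250 = $6,713
Beatriz ($211,353): Caregiver Credit: 21% of the $48,653 excess over $162,700 is $10,217.13 ≥ base, so the credit is $0. Childcare Subsidy: $211,353 is at or below the $333,700 threshold, so the full $2,250 applies. total $0 + $2,250 = $2,250
Difference: |$6,713 − $2,250| = $4,463.

$4,463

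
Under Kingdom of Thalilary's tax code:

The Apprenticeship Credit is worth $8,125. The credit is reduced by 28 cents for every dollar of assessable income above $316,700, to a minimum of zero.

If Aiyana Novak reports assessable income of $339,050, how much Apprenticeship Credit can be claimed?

$1,867

Apprenticeship Credit: 28% of the $22,350 excess over $316,700 is $6,258; credit = $8,125 − $6,258 = $1,867.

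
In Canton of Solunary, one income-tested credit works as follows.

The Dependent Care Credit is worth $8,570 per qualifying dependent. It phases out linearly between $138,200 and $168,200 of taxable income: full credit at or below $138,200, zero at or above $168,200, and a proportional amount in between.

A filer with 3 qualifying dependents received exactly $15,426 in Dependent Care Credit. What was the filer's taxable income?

$150,200

Full credit = 3 × $8,570 = $25,710.
$15,426 is 15,426/25,710 of the full $25,710, so 10,284/25,710 of the $30,000 range has been used: income = $138,200 + $30,000 × 10,284/25,710 = $150,200.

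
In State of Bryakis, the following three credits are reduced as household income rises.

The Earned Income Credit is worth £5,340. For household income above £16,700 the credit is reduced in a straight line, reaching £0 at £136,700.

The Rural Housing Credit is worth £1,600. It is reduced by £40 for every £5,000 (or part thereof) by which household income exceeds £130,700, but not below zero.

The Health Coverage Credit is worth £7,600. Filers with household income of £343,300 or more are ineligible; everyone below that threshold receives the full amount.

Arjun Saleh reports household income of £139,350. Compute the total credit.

Earned Income Credit: £139,350 is at or above £136,700, so the credit is £0.
Rural Housing Credit: income exceeds £130,700 by £8,650, which is 2 full-or-partial £5,000 increments; reduction = 2 × £40 = £80, leaving £1,520.
Health Coverage Credit: £139,350 is below the £343,300 cutoff, so the full £7,600 applies.
Total: £0 + £1,520 + £7,600 = £9,120.

£9,120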